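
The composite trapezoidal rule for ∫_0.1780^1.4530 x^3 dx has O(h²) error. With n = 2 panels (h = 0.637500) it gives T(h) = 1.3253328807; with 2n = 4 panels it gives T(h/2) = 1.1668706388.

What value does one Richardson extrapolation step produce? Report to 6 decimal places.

1.114050

Method order is 2; weight 2^2 = 4.
Difference of the inputs: 1.1668706388 − 1.3253328807 = -0.1584622419
Correction (A(h/2) − A(h))/(4 − 1) = (-0.1584622419)/3 = -0.0528207473
R = 1.1668706388 − 0.0528207473 = 1.1140498915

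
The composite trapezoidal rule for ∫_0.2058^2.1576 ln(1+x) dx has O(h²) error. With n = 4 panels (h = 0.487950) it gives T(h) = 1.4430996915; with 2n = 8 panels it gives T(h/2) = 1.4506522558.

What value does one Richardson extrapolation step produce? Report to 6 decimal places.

1.453170

With r = 2 the leading error scales as h^2, so the weight is 2^2 = 4.
Top: 4(1.4506522558) − (1.4430996915) = 4.3595093317
Denominator 4 − 1 = 3.
So the Richardson estimate is 1.4531697772.
Correction |R − A(h/2)| = 2.518e-03; gap |A(h/2) − A(h)| = 7.553e-03.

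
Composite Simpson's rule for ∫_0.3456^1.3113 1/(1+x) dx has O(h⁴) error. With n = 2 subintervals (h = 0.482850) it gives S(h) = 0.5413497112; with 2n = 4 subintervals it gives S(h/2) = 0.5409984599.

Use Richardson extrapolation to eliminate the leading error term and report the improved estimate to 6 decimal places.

r = 4, so 2^r = 16.
16*0.5409984599 = 8.6559753584; 8.6559753584 − 0.5413497112 = 8.1146256472
Divide by 2^4 − 1 = 15.
Result: 0.5409750431

0.540975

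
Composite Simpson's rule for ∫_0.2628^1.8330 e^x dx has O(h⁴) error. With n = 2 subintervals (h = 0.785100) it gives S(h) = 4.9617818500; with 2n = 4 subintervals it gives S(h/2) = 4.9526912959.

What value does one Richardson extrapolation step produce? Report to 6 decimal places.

With r = 4 the leading error scales as h^4, so the weight is 2^4 = 16.
16 × 4.9526912959 = 79.2430607344; subtract 4.9617818500 → 74.2812788844
74.2812788844 ÷ 15 = 4.9520852590
Gap between inputs: 9.091e-03; correction applied: −0.0006060369.

4.952085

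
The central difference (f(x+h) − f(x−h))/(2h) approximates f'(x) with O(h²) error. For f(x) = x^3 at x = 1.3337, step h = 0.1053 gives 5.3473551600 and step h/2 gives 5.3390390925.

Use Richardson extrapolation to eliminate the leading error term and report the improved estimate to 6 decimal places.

Error is O(h^2); halving h shrinks it by 2^2 = 4.
Weighted: 21.3561563700 − 5.3473551600 = 16.0088012100
Denominator 4 − 1 = 3.
16.0088012100 ÷ 3 = 5.3362670700

5.336267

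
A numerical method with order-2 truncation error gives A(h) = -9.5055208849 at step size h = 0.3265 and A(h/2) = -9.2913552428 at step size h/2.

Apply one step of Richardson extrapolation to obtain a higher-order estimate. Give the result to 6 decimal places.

With r = 2 the leading error scales as h^2, so the weight is 2^2 = 4.
Top: 4(-9.2913552428) − (-9.5055208849) = -27.6599000863
Denominator 4 − 1 = 3.
Extrapolated: (-27.6599000863) / 3 = -9.2199666954

-9.219967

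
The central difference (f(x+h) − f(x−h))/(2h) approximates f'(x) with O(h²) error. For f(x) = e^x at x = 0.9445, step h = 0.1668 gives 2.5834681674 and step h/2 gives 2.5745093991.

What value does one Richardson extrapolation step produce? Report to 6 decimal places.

2.571523

Method order is 2; weight 2^2 = 4.
4*2.5745093991 = 10.2980375964; subtract 2.5834681674 → 7.7145694290
Divide by 2^2 − 1 = 3.
R = 7.7145694290/3 = 2.5715231430
Shift from A(h/2): −0.0029862561.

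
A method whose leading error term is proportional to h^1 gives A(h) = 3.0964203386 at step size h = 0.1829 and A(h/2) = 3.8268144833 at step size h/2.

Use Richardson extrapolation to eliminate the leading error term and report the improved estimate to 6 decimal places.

r = 1, so 2^r = 2.
2×3.8268144833 = 7.6536289666; subtract 3.0964203386 → 4.5572086280
Denominator 2 − 1 = 1.
R = 4.5572086280/1 = 4.5572086280

4.557209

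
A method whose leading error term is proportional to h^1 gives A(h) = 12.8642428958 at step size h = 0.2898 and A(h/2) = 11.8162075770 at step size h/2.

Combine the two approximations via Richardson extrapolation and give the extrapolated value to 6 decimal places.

10.768172

Error is O(h^1); halving h shrinks it by 2^1 = 2.
Top: 2(11.8162075770) − (12.8642428958) = 10.7681722582
Divide by 2^1 − 1 = 1.
(2*11.8162075770 − 12.8642428958)/(2 − 1) = 10.7681722582
Gap between inputs: 1.048e+00; correction applied: −1.0480353188.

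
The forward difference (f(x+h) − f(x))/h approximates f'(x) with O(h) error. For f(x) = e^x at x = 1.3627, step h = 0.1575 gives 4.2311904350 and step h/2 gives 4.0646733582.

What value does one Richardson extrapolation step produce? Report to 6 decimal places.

r = 1, so 2^r = 2.
2×4.0646733582 − 4.2311904350 = 3.8981562814
Denominator 2 − 1 = 1.
So the Richardson estimate is 3.8981562814.

3.898156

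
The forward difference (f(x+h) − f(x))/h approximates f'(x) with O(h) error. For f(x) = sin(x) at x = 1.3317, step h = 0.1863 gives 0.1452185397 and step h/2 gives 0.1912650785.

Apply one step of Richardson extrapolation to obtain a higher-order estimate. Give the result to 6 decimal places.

Error is O(h^1); halving h shrinks it by 2^1 = 2.
Numerator 2·A(h/2) − A(h) = 2·0.1912650785 − 0.1452185397 = 0.2373116173
Denominator 2 − 1 = 1.
So the Richardson estimate is 0.2373116173.

0.237312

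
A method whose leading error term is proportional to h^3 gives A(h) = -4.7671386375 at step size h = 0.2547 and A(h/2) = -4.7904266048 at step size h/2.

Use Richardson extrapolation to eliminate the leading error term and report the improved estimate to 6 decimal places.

The method has order 3: 2^3 = 8.
Top: 8(-4.7904266048) − (-4.7671386375) = -33.5562742009
(-33.5562742009) ÷ 7 = -4.7937534573
Shift from A(h/2): −0.0033268525.

-4.793753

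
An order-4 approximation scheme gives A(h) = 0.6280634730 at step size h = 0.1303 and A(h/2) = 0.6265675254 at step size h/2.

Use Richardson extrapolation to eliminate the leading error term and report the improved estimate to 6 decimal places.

Error is O(h^4); halving h shrinks it by 2^4 = 16.
Numerator 16*A(h/2) − A(h) = 16*0.6265675254 − 0.6280634730 = 9.3970169334
Divide by 2^4 − 1 = 15.
R = 9.3970169334/15 = 0.6264677956
Shift from A(h/2): −0.0000997298.

0.626468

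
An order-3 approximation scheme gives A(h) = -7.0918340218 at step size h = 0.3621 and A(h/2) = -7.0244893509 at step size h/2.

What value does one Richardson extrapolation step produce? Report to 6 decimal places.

-7.014869

Method order is 3; weight 2^3 = 8.
Weighted: (-56.1959148072) − (-7.0918340218) = -49.1040807854
Divide by 2^3 − 1 = 7.
R = (-49.1040807854)/7 = -7.0148686836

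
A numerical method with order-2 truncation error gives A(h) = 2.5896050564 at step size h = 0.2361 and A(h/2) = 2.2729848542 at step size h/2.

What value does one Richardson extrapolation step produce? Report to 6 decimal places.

2.167445

Method order is 2; weight 2^2 = 4.
Weighted: 9.0919394168 − 2.5896050564 = 6.5023343604
Divide by 2^2 − 1 = 3.
So the Richardson estimate is 2.1674447868.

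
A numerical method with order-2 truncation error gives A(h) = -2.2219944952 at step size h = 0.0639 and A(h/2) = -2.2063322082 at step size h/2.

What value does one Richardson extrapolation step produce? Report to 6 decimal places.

With r = 2 the leading error scales as h^2, so the weight is 2^2 = 4.
Weighted: (-8.8253288328) − (-2.2219944952) = -6.6033343376
Denominator 4 − 1 = 3.
Result: -2.2011114459
Gap between inputs: 1.566e-02; correction applied: +0.0052207623.

-2.201111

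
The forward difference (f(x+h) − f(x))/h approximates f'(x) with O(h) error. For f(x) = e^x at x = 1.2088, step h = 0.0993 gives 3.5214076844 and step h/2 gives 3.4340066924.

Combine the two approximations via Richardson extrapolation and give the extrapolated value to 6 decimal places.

3.346606

r = 1: numerator weight 2, denominator 1.
2 × 3.4340066924 = 6.8680133848; 6.8680133848 − 3.5214076844 = 3.3466057004
(2 × 3.4340066924 − 3.5214076844)/(2 − 1) = 3.3466057004
Correction |R − A(h/2)| = 8.740e-02; gap |A(h/2) − A(h)| = 8.740e-02.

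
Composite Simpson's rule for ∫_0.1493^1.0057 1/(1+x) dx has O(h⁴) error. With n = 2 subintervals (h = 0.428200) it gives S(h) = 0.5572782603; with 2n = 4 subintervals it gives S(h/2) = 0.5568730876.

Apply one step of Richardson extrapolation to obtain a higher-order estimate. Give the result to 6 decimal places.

Error is O(h^4); halving h shrinks it by 2^4 = 16.
2^4×A(h/2) = 8.9099694016; minus A(h) gives 8.3526911413.
Denominator 16 − 1 = 15.
So the Richardson estimate is 0.5568460761.

0.556846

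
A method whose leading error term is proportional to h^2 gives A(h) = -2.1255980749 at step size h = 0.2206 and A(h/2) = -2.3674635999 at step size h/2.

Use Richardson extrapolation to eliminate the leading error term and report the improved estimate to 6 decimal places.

Method order is 2; weight 2^2 = 4.
Weighted: (-9.4698543996) − (-2.1255980749) = -7.3442563247
R = (-7.3442563247)/3 = -2.4480854416

-2.448085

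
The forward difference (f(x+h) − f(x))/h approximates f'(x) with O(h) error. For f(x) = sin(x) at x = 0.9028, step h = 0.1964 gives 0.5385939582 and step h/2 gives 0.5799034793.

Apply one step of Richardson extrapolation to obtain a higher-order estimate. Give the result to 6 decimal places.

0.621213

r = 1: numerator weight 2, denominator 1.
Weighted: 1.1598069586 − 0.5385939582 = 0.6212130004
Denominator 2 − 1 = 1.
Result: 0.6212130004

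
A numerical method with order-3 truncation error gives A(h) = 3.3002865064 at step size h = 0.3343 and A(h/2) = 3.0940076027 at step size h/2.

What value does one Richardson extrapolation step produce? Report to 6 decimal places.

3.064539

Leading term ∝ h^3; use weight 8 = 2^3.
A(h/2) − A(h) = 3.0940076027 − 3.3002865064 = -0.2062789037
Divide by 2^3 − 1 = 7: (-0.2062789037)/7 = -0.0294684148
R = A(h/2) + (A(h/2) − A(h))/7 = 3.0940076027 − 0.0294684148 = 3.0645391879
Shift from A(h/2): −0.0294684148.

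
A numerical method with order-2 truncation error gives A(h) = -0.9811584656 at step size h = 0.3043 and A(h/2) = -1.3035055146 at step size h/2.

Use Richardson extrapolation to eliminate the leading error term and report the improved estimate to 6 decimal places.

Error is O(h^2); halving h shrinks it by 2^2 = 4.
4·(-1.3035055146) = -5.2140220584; (-5.2140220584) − (-0.9811584656) = -4.2328635928
(4·(-1.3035055146) − (-0.9811584656))/(4 − 1) = -1.4109545309
Shift from A(h/2): −0.1074490163.

-1.410955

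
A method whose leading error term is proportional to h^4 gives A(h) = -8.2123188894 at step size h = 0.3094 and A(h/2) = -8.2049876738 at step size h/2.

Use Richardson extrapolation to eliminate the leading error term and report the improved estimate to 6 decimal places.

Error is O(h^4); halving h shrinks it by 2^4 = 16.
16 × (-8.2049876738) = -131.2798027808; subtract (-8.2123188894) → -123.0674838914
Divide by 2^4 − 1 = 15.
(-123.0674838914) ÷ 15 = -8.2044989261
Correction |R − A(h/2)| = 4.887e-04; gap |A(h/2) − A(h)| = 7.331e-03.

-8.204499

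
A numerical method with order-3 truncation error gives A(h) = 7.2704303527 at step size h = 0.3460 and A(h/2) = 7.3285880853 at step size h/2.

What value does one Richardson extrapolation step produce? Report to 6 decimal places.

7.336896

The method has order 3: 2^3 = 8.
Difference of the inputs: 7.3285880853 − 7.2704303527 = 0.0581577326
Correction (A(h/2) − A(h))/(8 − 1) = 0.0581577326/7 = 0.0083082475
R = 7.3285880853 + 0.0083082475 = 7.3368963328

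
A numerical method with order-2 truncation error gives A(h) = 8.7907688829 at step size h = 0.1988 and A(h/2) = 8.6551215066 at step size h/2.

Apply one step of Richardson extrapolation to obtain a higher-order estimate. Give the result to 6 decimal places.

With r = 2 the leading error scales as h^2, so the weight is 2^2 = 4.
4 × 8.6551215066 = 34.6204860264; subtract 8.7907688829 → 25.8297171435
Denominator 4 − 1 = 3.
R = 25.8297171435/3 = 8.6099057145

8.609906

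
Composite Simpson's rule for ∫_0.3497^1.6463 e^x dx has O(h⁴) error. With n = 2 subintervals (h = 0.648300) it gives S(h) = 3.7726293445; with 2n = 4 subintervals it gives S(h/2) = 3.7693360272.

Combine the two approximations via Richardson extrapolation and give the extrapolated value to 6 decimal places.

Order 4 gives 2^r = 16 and 2^r − 1 = 15.
16*3.7693360272 = 60.3093764352; subtract 3.7726293445 → 56.5367470907
Denominator 16 − 1 = 15.
Extrapolated: 56.5367470907 / 15 = 3.7691164727

3.769116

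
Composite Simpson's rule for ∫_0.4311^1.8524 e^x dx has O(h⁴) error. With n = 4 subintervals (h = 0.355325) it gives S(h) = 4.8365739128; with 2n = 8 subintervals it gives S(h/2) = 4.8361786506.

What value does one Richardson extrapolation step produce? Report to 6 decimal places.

With r = 4 the leading error scales as h^4, so the weight is 2^4 = 16.
Top: 16(4.8361786506) − (4.8365739128) = 72.5422844968
Denominator 16 − 1 = 15.
Result: 4.8361522998

4.836152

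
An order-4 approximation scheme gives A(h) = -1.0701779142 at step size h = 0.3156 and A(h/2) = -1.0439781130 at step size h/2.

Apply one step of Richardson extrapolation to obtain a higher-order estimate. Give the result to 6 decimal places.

Error is O(h^4); halving h shrinks it by 2^4 = 16.
2^4×A(h/2) = -16.7036498080; minus A(h) gives -15.6334718938.
R = (-15.6334718938)/15 = -1.0422314596

-1.042231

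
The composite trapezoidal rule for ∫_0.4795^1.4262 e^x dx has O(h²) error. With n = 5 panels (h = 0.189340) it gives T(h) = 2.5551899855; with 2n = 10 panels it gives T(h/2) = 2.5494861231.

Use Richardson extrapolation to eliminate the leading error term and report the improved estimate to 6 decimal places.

Error is O(h^2); halving h shrinks it by 2^2 = 4.
2^2*A(h/2) = 10.1979444924; minus A(h) gives 7.6427545069.
Denominator 4 − 1 = 3.
R = 7.6427545069/3 = 2.5475848356
Correction |R − A(h/2)| = 1.901e-03; gap |A(h/2) − A(h)| = 5.704e-03.

2.547585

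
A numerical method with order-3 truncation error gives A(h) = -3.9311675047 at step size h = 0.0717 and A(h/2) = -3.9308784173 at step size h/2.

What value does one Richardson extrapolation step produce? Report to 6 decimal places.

Order 3 gives 2^r = 8 and 2^r − 1 = 7.
A(h/2) − A(h) = -3.9308784173 − (-3.9311675047) = 0.0002890874
Correction (A(h/2) − A(h))/(8 − 1) = 0.0002890874/7 = 0.0000412982
R = -3.9308784173 + 0.0000412982 = -3.9308371191

-3.930837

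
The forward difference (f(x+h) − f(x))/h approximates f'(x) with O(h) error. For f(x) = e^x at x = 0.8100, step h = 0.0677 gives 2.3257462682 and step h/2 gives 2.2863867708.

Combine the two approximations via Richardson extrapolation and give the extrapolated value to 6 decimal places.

2.247027

With r = 1 the leading error scales as h^1, so the weight is 2^1 = 2.
Top: 2(2.2863867708) − (2.3257462682) = 2.2470272734
Denominator 2 − 1 = 1.
2.2470272734 ÷ 1 = 2.2470272734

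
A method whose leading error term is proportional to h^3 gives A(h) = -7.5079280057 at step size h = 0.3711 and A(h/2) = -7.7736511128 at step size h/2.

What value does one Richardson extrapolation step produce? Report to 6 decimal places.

Order 3 gives 2^r = 8 and 2^r − 1 = 7.
Numerator 8×A(h/2) − A(h) = 8×(-7.7736511128) − (-7.5079280057) = -54.6812808967
Extrapolated: (-54.6812808967) / 7 = -7.8116115567

-7.811612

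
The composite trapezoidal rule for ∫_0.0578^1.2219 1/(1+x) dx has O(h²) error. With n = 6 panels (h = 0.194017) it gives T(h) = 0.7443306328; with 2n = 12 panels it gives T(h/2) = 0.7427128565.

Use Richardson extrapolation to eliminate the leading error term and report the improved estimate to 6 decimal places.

Leading term ∝ h^2; use weight 4 = 2^2.
A(h/2) − A(h) = 0.7427128565 − 0.7443306328 = -0.0016177763
Correction (A(h/2) − A(h))/(4 − 1) = (-0.0016177763)/3 = -0.0005392588
R = A(h/2) + (A(h/2) − A(h))/3 = 0.7427128565 − 0.0005392588 = 0.7421735977

0.742174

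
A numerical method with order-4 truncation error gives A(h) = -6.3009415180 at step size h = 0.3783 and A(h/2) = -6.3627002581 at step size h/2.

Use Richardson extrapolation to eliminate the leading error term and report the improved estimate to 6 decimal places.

With r = 4 the leading error scales as h^4, so the weight is 2^4 = 16.
16 × (-6.3627002581) − (-6.3009415180) = -95.5022626116
Divide by 2^4 − 1 = 15.
(-95.5022626116) ÷ 15 = -6.3668175074
Gap between inputs: 6.176e-02; correction applied: −0.0041172493.

-6.366818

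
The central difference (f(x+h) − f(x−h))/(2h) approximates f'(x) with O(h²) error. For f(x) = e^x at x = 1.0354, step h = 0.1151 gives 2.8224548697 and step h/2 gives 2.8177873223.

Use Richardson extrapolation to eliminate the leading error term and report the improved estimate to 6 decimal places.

r = 2: numerator weight 4, denominator 3.
2^2*A(h/2) = 11.2711492892; minus A(h) gives 8.4486944195.
Denominator 4 − 1 = 3.
Extrapolated: 8.4486944195 / 3 = 2.8162314732

2.816231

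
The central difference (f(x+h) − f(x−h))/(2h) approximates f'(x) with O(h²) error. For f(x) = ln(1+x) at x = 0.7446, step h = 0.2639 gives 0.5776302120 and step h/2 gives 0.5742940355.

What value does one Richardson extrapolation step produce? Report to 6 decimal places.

Order 2 gives 2^r = 4 and 2^r − 1 = 3.
4×0.5742940355 = 2.2971761420; subtract 0.5776302120 → 1.7195459300
Divide by 2^2 − 1 = 3.
Result: 0.5731819767

0.573182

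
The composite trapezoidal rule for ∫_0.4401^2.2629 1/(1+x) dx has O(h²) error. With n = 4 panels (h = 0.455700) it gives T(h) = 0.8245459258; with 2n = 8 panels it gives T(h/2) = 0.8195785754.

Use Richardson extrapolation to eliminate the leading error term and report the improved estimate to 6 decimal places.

0.817923

r = 2, so 2^r = 4.
4*0.8195785754 = 3.2783143016; subtract 0.8245459258 → 2.4537683758
(4*0.8195785754 − 0.8245459258)/(4 − 1) = 0.8179227919
Shift from A(h/2): −0.0016557835.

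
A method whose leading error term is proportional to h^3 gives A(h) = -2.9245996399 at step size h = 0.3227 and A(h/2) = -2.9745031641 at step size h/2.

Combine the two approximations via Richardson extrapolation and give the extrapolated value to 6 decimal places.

-2.981632

Leading term ∝ h^3; use weight 8 = 2^3.
8·(-2.9745031641) = -23.7960253128; (-23.7960253128) − (-2.9245996399) = -20.8714256729
Extrapolated: (-20.8714256729) / 7 = -2.9816322390
Gap between inputs: 4.990e-02; correction applied: −0.0071290749.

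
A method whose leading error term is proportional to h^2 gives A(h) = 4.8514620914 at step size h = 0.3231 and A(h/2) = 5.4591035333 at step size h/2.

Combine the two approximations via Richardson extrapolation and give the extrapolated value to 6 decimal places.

Order 2 gives 2^r = 4 and 2^r − 1 = 3.
4·5.4591035333 = 21.8364141332; subtract 4.8514620914 → 16.9849520418
Divide by 2^2 − 1 = 3.
16.9849520418 ÷ 3 = 5.6616506806
Correction |R − A(h/2)| = 2.025e-01; gap |A(h/2) − A(h)| = 6.076e-01.

5.661651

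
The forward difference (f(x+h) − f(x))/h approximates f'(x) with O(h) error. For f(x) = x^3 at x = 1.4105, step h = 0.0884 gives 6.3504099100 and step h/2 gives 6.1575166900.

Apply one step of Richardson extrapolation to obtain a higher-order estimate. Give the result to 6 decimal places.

Error is O(h^1); halving h shrinks it by 2^1 = 2.
Top: 2(6.1575166900) − (6.3504099100) = 5.9646234700
Divide by 2^1 − 1 = 1.
Result: 5.9646234700
Correction |R − A(h/2)| = 1.929e-01; gap |A(h/2) − A(h)| = 1.929e-01.

5.964623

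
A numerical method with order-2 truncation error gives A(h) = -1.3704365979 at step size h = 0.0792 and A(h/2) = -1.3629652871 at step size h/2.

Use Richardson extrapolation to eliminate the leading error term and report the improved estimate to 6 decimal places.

-1.360475

Order 2 gives 2^r = 4 and 2^r − 1 = 3.
4·(-1.3629652871) = -5.4518611484; subtract (-1.3704365979) → -4.0814245505
Extrapolated: (-4.0814245505) / 3 = -1.3604748502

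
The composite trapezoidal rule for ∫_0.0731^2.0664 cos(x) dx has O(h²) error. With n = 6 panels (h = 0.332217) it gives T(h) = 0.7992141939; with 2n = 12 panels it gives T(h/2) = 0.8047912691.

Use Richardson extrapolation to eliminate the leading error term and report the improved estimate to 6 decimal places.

With r = 2 the leading error scales as h^2, so the weight is 2^2 = 4.
2^2×A(h/2) = 3.2191650764; minus A(h) gives 2.4199508825.
Divide by 2^2 − 1 = 3.
(4×0.8047912691 − 0.7992141939)/(4 − 1) = 0.8066502942

0.806650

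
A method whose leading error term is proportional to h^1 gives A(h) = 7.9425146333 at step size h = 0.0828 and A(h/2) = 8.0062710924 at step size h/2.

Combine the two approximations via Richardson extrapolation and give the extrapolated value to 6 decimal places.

8.070028

r = 1: numerator weight 2, denominator 1.
2 × 8.0062710924 − 7.9425146333 = 8.0700275515
(2 × 8.0062710924 − 7.9425146333)/(2 − 1) = 8.0700275515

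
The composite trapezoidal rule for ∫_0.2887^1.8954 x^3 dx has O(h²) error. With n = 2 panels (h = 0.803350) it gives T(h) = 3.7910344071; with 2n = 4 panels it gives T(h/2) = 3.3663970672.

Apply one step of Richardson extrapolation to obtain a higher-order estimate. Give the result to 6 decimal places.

3.224851

Method order is 2; weight 2^2 = 4.
4·3.3663970672 − 3.7910344071 = 9.6745538617
Denominator 4 − 1 = 3.
So the Richardson estimate is 3.2248512872.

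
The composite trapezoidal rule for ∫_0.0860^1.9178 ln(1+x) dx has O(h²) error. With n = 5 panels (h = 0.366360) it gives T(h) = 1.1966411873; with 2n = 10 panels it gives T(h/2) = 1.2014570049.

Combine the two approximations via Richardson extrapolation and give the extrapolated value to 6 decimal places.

r = 2: numerator weight 4, denominator 3.
Difference of the inputs: 1.2014570049 − 1.1966411873 = 0.0048158176
Divide by 2^2 − 1 = 3: 0.0048158176/3 = 0.0016052725
R = A(h/2) + (A(h/2) − A(h))/3 = 1.2014570049 + 0.0016052725 = 1.2030622774
Correction |R − A(h/2)| = 1.605e-03; gap |A(h/2) − A(h)| = 4.816e-03.

1.203062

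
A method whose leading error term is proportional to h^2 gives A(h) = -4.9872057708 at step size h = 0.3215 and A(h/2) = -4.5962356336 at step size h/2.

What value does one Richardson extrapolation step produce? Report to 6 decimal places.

-4.465912

With r = 2 the leading error scales as h^2, so the weight is 2^2 = 4.
Top: 4(-4.5962356336) − (-4.9872057708) = -13.3977367636
R = (-13.3977367636)/3 = -4.4659122545
Correction |R − A(h/2)| = 1.303e-01; gap |A(h/2) − A(h)| = 3.910e-01.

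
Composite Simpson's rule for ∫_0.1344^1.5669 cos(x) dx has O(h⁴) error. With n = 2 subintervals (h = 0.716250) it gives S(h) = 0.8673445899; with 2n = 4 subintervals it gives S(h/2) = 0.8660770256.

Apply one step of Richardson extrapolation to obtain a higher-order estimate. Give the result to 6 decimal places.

0.865993

Error is O(h^4); halving h shrinks it by 2^4 = 16.
2^4×A(h/2) = 13.8572324096; minus A(h) gives 12.9898878197.
(16×0.8660770256 − 0.8673445899)/(16 − 1) = 0.8659925213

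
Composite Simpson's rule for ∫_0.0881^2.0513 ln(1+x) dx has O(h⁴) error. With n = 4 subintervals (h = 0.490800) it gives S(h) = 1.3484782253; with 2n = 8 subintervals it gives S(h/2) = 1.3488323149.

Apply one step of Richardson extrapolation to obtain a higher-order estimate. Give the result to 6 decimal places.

Order 4 gives 2^r = 16 and 2^r − 1 = 15.
Top: 16(1.3488323149) − (1.3484782253) = 20.2328388131
Denominator 16 − 1 = 15.
20.2328388131 ÷ 15 = 1.3488559209

1.348856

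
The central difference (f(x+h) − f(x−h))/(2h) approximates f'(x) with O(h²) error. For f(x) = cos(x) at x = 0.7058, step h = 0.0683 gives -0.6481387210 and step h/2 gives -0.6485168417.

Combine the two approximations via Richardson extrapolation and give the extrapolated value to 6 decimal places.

Error is O(h^2); halving h shrinks it by 2^2 = 4.
4*(-0.6485168417) = -2.5940673668; subtract (-0.6481387210) → -1.9459286458
(4*(-0.6485168417) − (-0.6481387210))/(4 − 1) = -0.6486428819
Gap between inputs: 3.781e-04; correction applied: −0.0001260402.

-0.648643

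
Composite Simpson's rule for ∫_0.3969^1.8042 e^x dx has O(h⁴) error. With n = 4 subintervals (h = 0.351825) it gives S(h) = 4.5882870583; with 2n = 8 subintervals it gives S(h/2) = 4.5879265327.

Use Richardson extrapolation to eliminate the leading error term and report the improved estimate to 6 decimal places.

4.587902

With r = 4 the leading error scales as h^4, so the weight is 2^4 = 16.
Top: 16(4.5879265327) − (4.5882870583) = 68.8185374649
Denominator 16 − 1 = 15.
68.8185374649 ÷ 15 = 4.5879024977
Shift from A(h/2): −0.0000240350.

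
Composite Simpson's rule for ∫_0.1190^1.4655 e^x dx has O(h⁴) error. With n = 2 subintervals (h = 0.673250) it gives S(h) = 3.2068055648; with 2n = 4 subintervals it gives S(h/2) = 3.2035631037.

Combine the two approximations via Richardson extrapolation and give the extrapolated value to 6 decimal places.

Method order is 4; weight 2^4 = 16.
16 × 3.2035631037 − 3.2068055648 = 48.0502040944
48.0502040944 ÷ 15 = 3.2033469396

3.203347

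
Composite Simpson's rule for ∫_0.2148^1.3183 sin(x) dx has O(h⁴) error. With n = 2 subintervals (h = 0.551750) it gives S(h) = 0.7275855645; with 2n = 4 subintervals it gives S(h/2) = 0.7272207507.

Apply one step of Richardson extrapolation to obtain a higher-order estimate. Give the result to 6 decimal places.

0.727196

r = 4, so 2^r = 16.
2^4*A(h/2) = 11.6355320112; minus A(h) gives 10.9079464467.
Extrapolated: 10.9079464467 / 15 = 0.7271964298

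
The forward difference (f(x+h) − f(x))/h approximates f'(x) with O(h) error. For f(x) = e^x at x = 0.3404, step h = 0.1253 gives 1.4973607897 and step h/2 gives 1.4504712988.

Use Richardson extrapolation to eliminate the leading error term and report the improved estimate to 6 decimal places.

r = 1, so 2^r = 2.
Top: 2(1.4504712988) − (1.4973607897) = 1.4035818079
Extrapolated: 1.4035818079 / 1 = 1.4035818079
Shift from A(h/2): −0.0468894909.

1.403582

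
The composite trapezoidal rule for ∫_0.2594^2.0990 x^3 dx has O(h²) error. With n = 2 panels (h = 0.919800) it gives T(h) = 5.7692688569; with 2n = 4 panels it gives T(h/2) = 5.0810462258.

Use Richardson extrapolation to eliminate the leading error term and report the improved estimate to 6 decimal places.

r = 2, so 2^r = 4.
2^2·A(h/2) = 20.3241849032; minus A(h) gives 14.5549160463.
Divide by 2^2 − 1 = 3.
So the Richardson estimate is 4.8516386821.

4.851639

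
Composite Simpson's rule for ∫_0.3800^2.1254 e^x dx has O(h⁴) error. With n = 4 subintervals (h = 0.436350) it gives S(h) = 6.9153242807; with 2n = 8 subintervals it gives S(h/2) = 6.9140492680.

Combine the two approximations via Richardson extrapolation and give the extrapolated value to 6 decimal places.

6.913964

Error is O(h^4); halving h shrinks it by 2^4 = 16.
16×6.9140492680 = 110.6247882880; subtract 6.9153242807 → 103.7094640073
Denominator 16 − 1 = 15.
R = 103.7094640073/15 = 6.9139642672
Gap between inputs: 1.275e-03; correction applied: −0.0000850008.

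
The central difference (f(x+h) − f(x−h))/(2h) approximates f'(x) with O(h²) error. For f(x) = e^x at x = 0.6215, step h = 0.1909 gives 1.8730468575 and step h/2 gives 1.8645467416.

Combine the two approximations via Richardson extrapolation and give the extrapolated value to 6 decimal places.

Method order is 2; weight 2^2 = 4.
A(h/2) − A(h) = 1.8645467416 − 1.8730468575 = -0.0085001159
Correction (A(h/2) − A(h))/(4 − 1) = (-0.0085001159)/3 = -0.0028333720
R = 1.8645467416 − 0.0028333720 = 1.8617133696
Shift from A(h/2): −0.0028333720.

1.861713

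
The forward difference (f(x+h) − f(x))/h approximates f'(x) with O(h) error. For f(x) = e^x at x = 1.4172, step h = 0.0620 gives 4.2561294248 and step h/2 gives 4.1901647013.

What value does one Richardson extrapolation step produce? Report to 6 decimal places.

r = 1, so 2^r = 2.
Numerator 2·A(h/2) − A(h) = 2·4.1901647013 − 4.2561294248 = 4.1241999778
R = 4.1241999778/1 = 4.1241999778

4.124200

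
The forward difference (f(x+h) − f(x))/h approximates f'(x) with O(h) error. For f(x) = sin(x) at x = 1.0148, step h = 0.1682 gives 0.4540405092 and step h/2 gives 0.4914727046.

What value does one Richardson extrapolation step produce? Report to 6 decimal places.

0.528905

Error is O(h^1); halving h shrinks it by 2^1 = 2.
Difference of the inputs: 0.4914727046 − 0.4540405092 = 0.0374321954
Correction (A(h/2) − A(h))/(2 − 1) = 0.0374321954/1 = 0.0374321954
R = 0.4914727046 + 0.0374321954 = 0.5289049000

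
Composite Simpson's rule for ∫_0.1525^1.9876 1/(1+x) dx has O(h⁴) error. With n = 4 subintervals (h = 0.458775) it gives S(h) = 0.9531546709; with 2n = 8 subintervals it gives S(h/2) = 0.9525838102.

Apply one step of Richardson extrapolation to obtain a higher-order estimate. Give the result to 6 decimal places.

0.952546

The method has order 4: 2^4 = 16.
16×0.9525838102 = 15.2413409632; 15.2413409632 − 0.9531546709 = 14.2881862923
(16×0.9525838102 − 0.9531546709)/(16 − 1) = 0.9525457528
Correction |R − A(h/2)| = 3.806e-05; gap |A(h/2) − A(h)| = 5.709e-04.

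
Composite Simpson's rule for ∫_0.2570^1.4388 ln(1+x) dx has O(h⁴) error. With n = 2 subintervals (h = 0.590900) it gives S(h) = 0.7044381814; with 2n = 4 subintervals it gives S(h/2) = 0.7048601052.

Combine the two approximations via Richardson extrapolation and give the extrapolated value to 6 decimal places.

Order 4 gives 2^r = 16 and 2^r − 1 = 15.
16·0.7048601052 = 11.2777616832; 11.2777616832 − 0.7044381814 = 10.5733235018
R = 10.5733235018/15 = 0.7048882335

0.704888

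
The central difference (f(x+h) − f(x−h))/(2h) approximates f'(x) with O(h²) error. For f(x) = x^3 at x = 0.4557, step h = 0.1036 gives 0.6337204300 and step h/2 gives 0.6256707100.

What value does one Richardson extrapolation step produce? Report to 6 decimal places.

0.622987

Method order is 2; weight 2^2 = 4.
Difference of the inputs: 0.6256707100 − 0.6337204300 = -0.0080497200
Correction (A(h/2) − A(h))/(4 − 1) = (-0.0080497200)/3 = -0.0026832400
R = 0.6256707100 − 0.0026832400 = 0.6229874700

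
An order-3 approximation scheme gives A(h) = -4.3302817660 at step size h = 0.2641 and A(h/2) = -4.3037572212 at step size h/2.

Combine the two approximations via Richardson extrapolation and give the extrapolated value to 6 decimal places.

Leading term ∝ h^3; use weight 8 = 2^3.
Difference of the inputs: -4.3037572212 − (-4.3302817660) = 0.0265245448
Correction (A(h/2) − A(h))/(8 − 1) = 0.0265245448/7 = 0.0037892207
R = -4.3037572212 + 0.0037892207 = -4.2999680005
Shift from A(h/2): +0.0037892207.

-4.299968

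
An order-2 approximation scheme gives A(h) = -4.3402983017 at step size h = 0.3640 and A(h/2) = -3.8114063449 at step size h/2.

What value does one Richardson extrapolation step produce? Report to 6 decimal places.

r = 2, so 2^r = 4.
Numerator 4×A(h/2) − A(h) = 4×(-3.8114063449) − (-4.3402983017) = -10.9053270779
Divide by 2^2 − 1 = 3.
So the Richardson estimate is -3.6351090260.
Correction |R − A(h/2)| = 1.763e-01; gap |A(h/2) − A(h)| = 5.289e-01.

-3.635109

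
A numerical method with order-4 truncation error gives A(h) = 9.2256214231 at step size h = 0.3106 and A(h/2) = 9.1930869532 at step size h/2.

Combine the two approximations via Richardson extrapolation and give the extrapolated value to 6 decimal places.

r = 4, so 2^r = 16.
16*9.1930869532 = 147.0893912512; 147.0893912512 − 9.2256214231 = 137.8637698281
Denominator 16 − 1 = 15.
R = 137.8637698281/15 = 9.1909179885

9.190918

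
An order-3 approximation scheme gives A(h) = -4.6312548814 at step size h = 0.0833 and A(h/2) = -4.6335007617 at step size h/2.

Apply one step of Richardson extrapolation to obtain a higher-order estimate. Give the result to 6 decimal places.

-4.633822

r = 3, so 2^r = 8.
Weighted: (-37.0680060936) − (-4.6312548814) = -32.4367512122
Divide by 2^3 − 1 = 7.
(8*(-4.6335007617) − (-4.6312548814))/(8 − 1) = -4.6338216017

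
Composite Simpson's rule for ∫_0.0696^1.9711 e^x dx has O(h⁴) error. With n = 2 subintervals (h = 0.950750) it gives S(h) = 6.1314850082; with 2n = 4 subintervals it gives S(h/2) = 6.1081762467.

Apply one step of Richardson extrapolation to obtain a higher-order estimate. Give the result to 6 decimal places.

Order 4 gives 2^r = 16 and 2^r − 1 = 15.
16·6.1081762467 = 97.7308199472; 97.7308199472 − 6.1314850082 = 91.5993349390
Extrapolated: 91.5993349390 / 15 = 6.1066223293

6.106622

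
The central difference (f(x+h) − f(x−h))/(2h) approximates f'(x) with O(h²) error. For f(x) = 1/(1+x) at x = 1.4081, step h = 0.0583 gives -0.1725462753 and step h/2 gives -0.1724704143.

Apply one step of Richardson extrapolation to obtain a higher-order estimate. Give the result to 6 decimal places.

-0.172445

The method has order 2: 2^2 = 4.
Difference of the inputs: -0.1724704143 − (-0.1725462753) = 0.0000758610
Correction (A(h/2) − A(h))/(4 − 1) = 0.0000758610/3 = 0.0000252870
R = -0.1724704143 + 0.0000252870 = -0.1724451273
Shift from A(h/2): +0.0000252870.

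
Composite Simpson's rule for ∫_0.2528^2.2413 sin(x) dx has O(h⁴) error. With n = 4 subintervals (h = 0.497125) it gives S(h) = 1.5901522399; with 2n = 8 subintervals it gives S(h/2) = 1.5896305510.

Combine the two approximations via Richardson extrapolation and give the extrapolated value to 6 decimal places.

1.589596

Method order is 4; weight 2^4 = 16.
Numerator 16·A(h/2) − A(h) = 16·1.5896305510 − 1.5901522399 = 23.8439365761
(16·1.5896305510 − 1.5901522399)/(16 − 1) = 1.5895957717
Gap between inputs: 5.217e-04; correction applied: −0.0000347793.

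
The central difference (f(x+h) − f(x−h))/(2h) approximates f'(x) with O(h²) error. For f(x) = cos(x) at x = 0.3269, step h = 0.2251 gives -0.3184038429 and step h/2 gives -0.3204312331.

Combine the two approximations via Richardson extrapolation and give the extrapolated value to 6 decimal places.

-0.321107

Error is O(h^2); halving h shrinks it by 2^2 = 4.
4×(-0.3204312331) = -1.2817249324; (-1.2817249324) − (-0.3184038429) = -0.9633210895
(-0.9633210895) ÷ 3 = -0.3211070298
Shift from A(h/2): −0.0006757967.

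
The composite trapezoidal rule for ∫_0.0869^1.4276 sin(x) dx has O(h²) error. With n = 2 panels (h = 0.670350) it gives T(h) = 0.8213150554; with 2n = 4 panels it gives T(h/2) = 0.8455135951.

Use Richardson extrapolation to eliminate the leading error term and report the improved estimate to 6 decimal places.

0.853580

Error is O(h^2); halving h shrinks it by 2^2 = 4.
4·0.8455135951 − 0.8213150554 = 2.5607393250
Denominator 4 − 1 = 3.
Result: 0.8535797750
Shift from A(h/2): +0.0080661799.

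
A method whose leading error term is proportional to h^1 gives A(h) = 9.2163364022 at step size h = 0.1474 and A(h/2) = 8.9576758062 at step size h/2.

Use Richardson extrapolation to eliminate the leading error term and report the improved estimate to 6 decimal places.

Order 1 gives 2^r = 2 and 2^r − 1 = 1.
2 × 8.9576758062 = 17.9153516124; subtract 9.2163364022 → 8.6990152102
R = 8.6990152102/1 = 8.6990152102

8.699015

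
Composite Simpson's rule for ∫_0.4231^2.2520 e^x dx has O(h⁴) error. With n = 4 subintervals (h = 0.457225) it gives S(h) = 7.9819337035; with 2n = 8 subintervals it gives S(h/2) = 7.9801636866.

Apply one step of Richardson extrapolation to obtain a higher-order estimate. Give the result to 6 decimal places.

The method has order 4: 2^4 = 16.
2^4·A(h/2) = 127.6826189856; minus A(h) gives 119.7006852821.
Extrapolated: 119.7006852821 / 15 = 7.9800456855
Correction |R − A(h/2)| = 1.180e-04; gap |A(h/2) − A(h)| = 1.770e-03.

7.980046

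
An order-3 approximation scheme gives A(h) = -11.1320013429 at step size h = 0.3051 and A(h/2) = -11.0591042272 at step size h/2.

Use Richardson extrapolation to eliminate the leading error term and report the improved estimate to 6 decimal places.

-11.048690

With r = 3 the leading error scales as h^3, so the weight is 2^3 = 8.
8×(-11.0591042272) = -88.4728338176; (-88.4728338176) − (-11.1320013429) = -77.3408324747
(-77.3408324747) ÷ 7 = -11.0486903535
Gap between inputs: 7.290e-02; correction applied: +0.0104138737.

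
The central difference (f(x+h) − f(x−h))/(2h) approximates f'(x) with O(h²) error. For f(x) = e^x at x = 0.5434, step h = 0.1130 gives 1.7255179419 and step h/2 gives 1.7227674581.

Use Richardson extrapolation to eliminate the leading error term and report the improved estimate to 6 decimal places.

1.721851

The method has order 2: 2^2 = 4.
Difference of the inputs: 1.7227674581 − 1.7255179419 = -0.0027504838
Divide by 2^2 − 1 = 3: (-0.0027504838)/3 = -0.0009168279
R = A(h/2) + (A(h/2) − A(h))/3 = 1.7227674581 − 0.0009168279 = 1.7218506302
Gap between inputs: 2.750e-03; correction applied: −0.0009168279.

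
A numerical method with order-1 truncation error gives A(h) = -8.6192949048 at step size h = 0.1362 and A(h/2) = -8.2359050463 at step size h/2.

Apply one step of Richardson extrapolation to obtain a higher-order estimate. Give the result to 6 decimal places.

-7.852515

With r = 1 the leading error scales as h^1, so the weight is 2^1 = 2.
Weighted: (-16.4718100926) − (-8.6192949048) = -7.8525151878
(2·(-8.2359050463) − (-8.6192949048))/(2 − 1) = -7.8525151878
Correction |R − A(h/2)| = 3.834e-01; gap |A(h/2) − A(h)| = 3.834e-01.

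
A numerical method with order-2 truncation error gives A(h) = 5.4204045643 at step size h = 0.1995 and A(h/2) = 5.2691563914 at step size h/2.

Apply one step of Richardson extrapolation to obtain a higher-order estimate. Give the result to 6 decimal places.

5.218740

Leading term ∝ h^2; use weight 4 = 2^2.
4×5.2691563914 = 21.0766255656; subtract 5.4204045643 → 15.6562210013
Divide by 2^2 − 1 = 3.
Result: 5.2187403338
Shift from A(h/2): −0.0504160576.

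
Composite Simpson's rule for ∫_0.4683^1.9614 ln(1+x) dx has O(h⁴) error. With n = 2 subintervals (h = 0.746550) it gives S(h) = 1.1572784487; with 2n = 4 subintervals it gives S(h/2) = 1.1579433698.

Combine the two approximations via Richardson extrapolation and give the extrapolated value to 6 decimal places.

1.157988

The method has order 4: 2^4 = 16.
2^4 × A(h/2) = 18.5270939168; minus A(h) gives 17.3698154681.
Divide by 2^4 − 1 = 15.
17.3698154681 ÷ 15 = 1.1579876979
Shift from A(h/2): +0.0000443281.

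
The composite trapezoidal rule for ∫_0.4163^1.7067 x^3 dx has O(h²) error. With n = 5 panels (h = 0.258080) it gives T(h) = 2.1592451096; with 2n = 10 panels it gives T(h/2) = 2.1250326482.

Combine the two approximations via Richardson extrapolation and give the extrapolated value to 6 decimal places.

2.113628

Leading term ∝ h^2; use weight 4 = 2^2.
4 × 2.1250326482 = 8.5001305928; 8.5001305928 − 2.1592451096 = 6.3408854832
6.3408854832 ÷ 3 = 2.1136284944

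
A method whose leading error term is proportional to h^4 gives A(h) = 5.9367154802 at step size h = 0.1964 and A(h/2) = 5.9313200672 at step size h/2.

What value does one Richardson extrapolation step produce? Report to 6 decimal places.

5.930960

The method has order 4: 2^4 = 16.
2^4·A(h/2) = 94.9011210752; minus A(h) gives 88.9644055950.
Divide by 2^4 − 1 = 15.
Extrapolated: 88.9644055950 / 15 = 5.9309603730
Correction |R − A(h/2)| = 3.597e-04; gap |A(h/2) − A(h)| = 5.395e-03.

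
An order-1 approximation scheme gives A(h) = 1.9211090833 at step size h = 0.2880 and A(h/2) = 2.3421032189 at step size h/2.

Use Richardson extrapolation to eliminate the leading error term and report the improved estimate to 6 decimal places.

Leading term ∝ h^1; use weight 2 = 2^1.
2 × 2.3421032189 − 1.9211090833 = 2.7630973545
R = 2.7630973545/1 = 2.7630973545
Correction |R − A(h/2)| = 4.210e-01; gap |A(h/2) − A(h)| = 4.210e-01.

2.763097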